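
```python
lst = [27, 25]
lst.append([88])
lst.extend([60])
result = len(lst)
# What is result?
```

After line 1: lst = [27, 25]
After line 2 (append adds [88] as single element): lst = [27, 25, [88]]
After line 3 (extend unpacks [60], adds 60): lst = [27, 25, [88], 60]
After line 4: result = len(lst) = 4

4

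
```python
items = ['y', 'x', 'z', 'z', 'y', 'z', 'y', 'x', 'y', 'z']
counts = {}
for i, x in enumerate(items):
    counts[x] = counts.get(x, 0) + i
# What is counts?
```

Initial: counts = {}, items = ['y', 'x', 'z', 'z', 'y', 'z', 'y', 'x', 'y', 'z']
i=0, x='y': counts = {'y': 0}
i=1, x='x': counts = {'y': 0, 'x': 1}
i=2, x='z': counts = {'y': 0, 'x': 1, 'z': 2}
i=3, x='z': counts = {'y': 0, 'x': 1, 'z': 5}
i=4, x='y': counts = {'y': 4, 'x': 1, 'z': 5}
i=5, x='z': counts = {'y': 4, 'x': 1, 'z': 10}
i=6, x='y': counts = {'y': 10, 'x': 1, 'z': 10}
i=7, x='x': counts = {'y': 10, 'x': 8, 'z': 10}
i=8, x='y': counts = {'y': 18, 'x': 8, 'z': 10}
i=9, x='z': counts = {'y': 18, 'x': 8, 'z': 19}

{'y': 18, 'x': 8, 'z': 19}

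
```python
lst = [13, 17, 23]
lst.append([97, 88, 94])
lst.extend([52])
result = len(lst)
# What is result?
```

After line 1: lst = [13, 17, 23]
After line 2 (append adds [97, 88, 94] as single element): lst = [13, 17, 23, [97, 88, 94]]
After line 3 (extend unpacks [52], adds 52): lst = [13, 17, 23, [97, 88, 94], 52]
After line 4: result = len(lst) = 5

5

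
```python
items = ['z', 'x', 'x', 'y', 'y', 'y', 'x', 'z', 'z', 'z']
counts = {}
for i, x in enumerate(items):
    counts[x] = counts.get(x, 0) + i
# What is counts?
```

Initial: counts = {}, items = ['z', 'x', 'x', 'y', 'y', 'y', 'x', 'z', 'z', 'z']
i=0, x='z': counts = {'z': 0}
i=1, x='x': counts = {'z': 0, 'x': 1}
i=2, x='x': counts = {'z': 0, 'x': 3}
i=3, x='y': counts = {'z': 0, 'x': 3, 'y': 3}
i=4, x='y': counts = {'z': 0, 'x': 3, 'y': 7}
i=5, x='y': counts = {'z': 0, 'x': 3, 'y': 12}
i=6, x='x': counts = {'z': 0, 'x': 9, 'y': 12}
i=7, x='z': counts = {'z': 7, 'x': 9, 'y': 12}
i=8, x='z': counts = {'z': 15, 'x': 9, 'y': 12}
i=9, x='z': counts = {'z': 24, 'x': 9, 'y': 12}

{'z': 24, 'x': 9, 'y': 12}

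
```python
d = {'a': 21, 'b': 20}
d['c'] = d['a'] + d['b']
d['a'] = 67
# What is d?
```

After line 1: d = {'a': 21, 'b': 20}
After line 2 (d['c'] = 21 + 20): d = {'a': 21, 'b': 20, 'c': 41}
After line 3: d = {'a': 67, 'b': 20, 'c': 41}

{'a': 67, 'b': 20, 'c': 41}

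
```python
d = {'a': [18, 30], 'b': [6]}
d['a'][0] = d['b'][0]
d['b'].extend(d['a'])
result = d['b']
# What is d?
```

After line 1: d = {'a': [18, 30], 'b': [6]}
After line 2 (a[0] = b[0] = 6): d = {'a': [6, 30], 'b': [6]}
After line 3 (b.extend(a) appends [6, 30]): d = {'a': [6, 30], 'b': [6, 6, 30]}
After line 4: result = d['b'] = [6, 6, 30]

{'a': [6, 30], 'b': [6, 6, 30]}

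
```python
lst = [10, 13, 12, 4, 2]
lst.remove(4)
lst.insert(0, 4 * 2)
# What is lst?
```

After line 1: lst = [10, 13, 12, 4, 2]
After line 2 (remove first 4): lst = [10, 13, 12, 2]
After line 3 (insert 8 at index 0): lst = [8, 10, 13, 12, 2]

[8, 10, 13, 12, 2]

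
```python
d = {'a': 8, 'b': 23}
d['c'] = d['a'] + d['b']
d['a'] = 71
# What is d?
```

After line 1: d = {'a': 8, 'b': 23}
After line 2 (d['c'] = 8 + 23): d = {'a': 8, 'b': 23, 'c': 31}
After line 3: d = {'a': 71, 'b': 23, 'c': 31}

{'a': 71, 'b': 23, 'c': 31}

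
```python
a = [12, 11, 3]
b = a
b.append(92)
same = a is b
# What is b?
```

After line 1: a = [12, 11, 3]
After line 2 (b = a is an alias, same object): a = [12, 11, 3], b = [12, 11, 3]
After line 3 (b.append mutates the shared list): a = [12, 11, 3, 92], b = [12, 11, 3, 92]
After line 4 (same = a is b; same object -> True): same = True

[12, 11, 3, 92]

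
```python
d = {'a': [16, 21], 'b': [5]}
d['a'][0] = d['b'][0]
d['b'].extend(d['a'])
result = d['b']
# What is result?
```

After line 1: d = {'a': [16, 21], 'b': [5]}
After line 2 (a[0] = b[0] = 5): d = {'a': [5, 21], 'b': [5]}
After line 3 (b.extend(a) appends [5, 21]): d = {'a': [5, 21], 'b': [5, 5, 21]}
After line 4: result = d['b'] = [5, 5, 21]

[5, 5, 21]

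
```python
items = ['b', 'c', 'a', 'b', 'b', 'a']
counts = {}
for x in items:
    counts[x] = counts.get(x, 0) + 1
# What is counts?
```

Initial: counts = {}, items = ['b', 'c', 'a', 'b', 'b', 'a']
See 'b': counts = {'b': 1}
See 'c': counts = {'b': 1, 'c': 1}
See 'a': counts = {'b': 1, 'c': 1, 'a': 1}
See 'b': counts = {'b': 2, 'c': 1, 'a': 1}
See 'b': counts = {'b': 3, 'c': 1, 'a': 1}
See 'a': counts = {'b': 3, 'c': 1, 'a': 2}

{'b': 3, 'c': 1, 'a': 2}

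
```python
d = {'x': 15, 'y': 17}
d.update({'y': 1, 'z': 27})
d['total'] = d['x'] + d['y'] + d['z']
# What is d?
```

After line 1: d = {'x': 15, 'y': 17}
After line 2 (y overwritten, z added): d = {'x': 15, 'y': 1, 'z': 27}
After line 3 (total = 15 + 1 + 27 = 43): d = {'x': 15, 'y': 1, 'z': 27, 'total': 43}

{'x': 15, 'y': 1, 'z': 27, 'total': 43}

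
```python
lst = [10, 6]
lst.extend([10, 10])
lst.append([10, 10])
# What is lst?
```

After line 1: lst = [10, 6]
After line 2 (extend unpacks [10, 10]): lst = [10, 6, 10, 10]
After line 3 (append adds [10, 10] as single element): lst = [10, 6, 10, 10, [10, 10]]

[10, 6, 10, 10, [10, 10]]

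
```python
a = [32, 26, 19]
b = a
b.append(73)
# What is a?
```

After line 1: a = [32, 26, 19]
After line 2 (b = a is an alias, same object): a = [32, 26, 19], b = [32, 26, 19]
After line 3 (b.append mutates the shared list): a = [32, 26, 19, 73], b = [32, 26, 19, 73]

[32, 26, 19, 73]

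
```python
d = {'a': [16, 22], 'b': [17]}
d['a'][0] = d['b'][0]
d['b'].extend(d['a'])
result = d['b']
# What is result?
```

After line 1: d = {'a': [16, 22], 'b': [17]}
After line 2 (a[0] = b[0] = 17): d = {'a': [17, 22], 'b': [17]}
After line 3 (b.extend(a) appends [17, 22]): d = {'a': [17, 22], 'b': [17, 17, 22]}
After line 4: result = d['b'] = [17, 17, 22]

[17, 17, 22]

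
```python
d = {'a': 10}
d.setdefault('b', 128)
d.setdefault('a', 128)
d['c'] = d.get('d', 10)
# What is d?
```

After line 1: d = {'a': 10}
After line 2 (setdefault adds 'b'=128): d = {'a': 10, 'b': 128}
After line 3 (setdefault 'a' no-op, already exists): d = {'a': 10, 'b': 128}
After line 4 (get('d', 10) returns default since 'd' not in d): d = {'a': 10, 'b': 128, 'c': 10}

{'a': 10, 'b': 128, 'c': 10}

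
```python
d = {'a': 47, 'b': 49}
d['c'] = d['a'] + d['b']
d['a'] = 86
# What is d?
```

After line 1: d = {'a': 47, 'b': 49}
After line 2 (d['c'] = 47 + 49): d = {'a': 47, 'b': 49, 'c': 96}
After line 3: d = {'a': 86, 'b': 49, 'c': 96}

{'a': 86, 'b': 49, 'c': 96}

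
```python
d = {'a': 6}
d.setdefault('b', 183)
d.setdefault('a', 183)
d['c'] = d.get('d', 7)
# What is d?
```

After line 1: d = {'a': 6}
After line 2 (setdefault adds 'b'=183): d = {'a': 6, 'b': 183}
After line 3 (setdefault 'a' no-op, already exists): d = {'a': 6, 'b': 183}
After line 4 (get('d', 7) returns default since 'd' not in d): d = {'a': 6, 'b': 183, 'c': 7}

{'a': 6, 'b': 183, 'c': 7}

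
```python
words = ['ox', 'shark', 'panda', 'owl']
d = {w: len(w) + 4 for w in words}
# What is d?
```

{'ox': 6, 'shark': 9, 'panda': 9, 'owl': 7}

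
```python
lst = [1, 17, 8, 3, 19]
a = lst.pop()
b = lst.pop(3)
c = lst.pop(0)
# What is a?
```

After line 1: lst = [1, 17, 8, 3, 19]
After line 2 (pop() -> a = 19): lst = [1, 17, 8, 3]
After line 3 (pop(3) -> b = 3): lst = [1, 17, 8]
After line 4 (pop(0) -> c = 1): lst = [17, 8]

19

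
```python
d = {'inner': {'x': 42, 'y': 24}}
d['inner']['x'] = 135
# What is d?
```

After line 1: d = {'inner': {'x': 42, 'y': 24}}
After line 2 (inner x overwritten): d = {'inner': {'x': 135, 'y': 24}}

{'inner': {'x': 135, 'y': 24}}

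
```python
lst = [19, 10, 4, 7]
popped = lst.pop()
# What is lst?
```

[19, 10, 4]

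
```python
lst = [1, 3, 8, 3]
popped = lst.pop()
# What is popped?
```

3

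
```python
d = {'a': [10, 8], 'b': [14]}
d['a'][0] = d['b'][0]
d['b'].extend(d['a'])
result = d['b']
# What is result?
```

After line 1: d = {'a': [10, 8], 'b': [14]}
After line 2 (a[0] = b[0] = 14): d = {'a': [14, 8], 'b': [14]}
After line 3 (b.extend(a) appends [14, 8]): d = {'a': [14, 8], 'b': [14, 14, 8]}
After line 4: result = d['b'] = [14, 14, 8]

[14, 14, 8]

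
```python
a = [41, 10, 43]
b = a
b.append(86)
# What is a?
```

After line 1: a = [41, 10, 43]
After line 2 (b = a is an alias, same object): a = [41, 10, 43], b = [41, 10, 43]
After line 3 (b.append mutates the shared list): a = [41, 10, 43, 86], b = [41, 10, 43, 86]

[41, 10, 43, 86]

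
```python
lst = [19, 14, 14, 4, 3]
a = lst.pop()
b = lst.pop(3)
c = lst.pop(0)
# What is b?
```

After line 1: lst = [19, 14, 14, 4, 3]
After line 2 (pop() -> a = 3): lst = [19, 14, 14, 4]
After line 3 (pop(3) -> b = 4): lst = [19, 14, 14]
After line 4 (pop(0) -> c = 19): lst = [14, 14]

4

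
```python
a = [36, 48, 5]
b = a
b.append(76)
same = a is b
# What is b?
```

After line 1: a = [36, 48, 5]
After line 2 (b = a is an alias, same object): a = [36, 48, 5], b = [36, 48, 5]
After line 3 (b.append mutates the shared list): a = [36, 48, 5, 76], b = [36, 48, 5, 76]
After line 4 (same = a is b; same object -> True): same = True

[36, 48, 5, 76]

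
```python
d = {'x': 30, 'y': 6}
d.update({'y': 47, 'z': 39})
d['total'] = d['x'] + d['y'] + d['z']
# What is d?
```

After line 1: d = {'x': 30, 'y': 6}
After line 2 (y overwritten, z added): d = {'x': 30, 'y': 47, 'z': 39}
After line 3 (total = 30 + 47 + 39 = 116): d = {'x': 30, 'y': 47, 'z': 39, 'total': 116}

{'x': 30, 'y': 47, 'z': 39, 'total': 116}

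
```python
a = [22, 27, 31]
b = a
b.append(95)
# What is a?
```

After line 1: a = [22, 27, 31]
After line 2 (b = a is an alias, same object): a = [22, 27, 31], b = [22, 27, 31]
After line 3 (b.append mutates the shared list): a = [22, 27, 31, 95], b = [22, 27, 31, 95]

[22, 27, 31, 95]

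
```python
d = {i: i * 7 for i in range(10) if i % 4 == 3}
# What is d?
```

{3: 21, 7: 49}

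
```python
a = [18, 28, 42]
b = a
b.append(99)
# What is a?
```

After line 1: a = [18, 28, 42]
After line 2 (b = a is an alias, same object): a = [18, 28, 42], b = [18, 28, 42]
After line 3 (b.append mutates the shared list): a = [18, 28, 42, 99], b = [18, 28, 42, 99]

[18, 28, 42, 99]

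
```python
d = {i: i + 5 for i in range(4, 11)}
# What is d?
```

{4: 9, 5: 10, 6: 11, 7: 12, 8: 13, 9: 14, 10: 15}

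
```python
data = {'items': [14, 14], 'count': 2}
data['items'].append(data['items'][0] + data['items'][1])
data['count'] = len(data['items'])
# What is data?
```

After line 1: data = {'items': [14, 14], 'count': 2}
After line 2 (append 14 + 14 = 28): data = {'items': [14, 14, 28], 'count': 2}
After line 3 (count = len(items) = 3): data = {'items': [14, 14, 28], 'count': 3}

{'items': [14, 14, 28], 'count': 3}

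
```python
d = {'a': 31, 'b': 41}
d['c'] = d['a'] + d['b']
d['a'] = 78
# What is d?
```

After line 1: d = {'a': 31, 'b': 41}
After line 2 (d['c'] = 31 + 41): d = {'a': 31, 'b': 41, 'c': 72}
After line 3: d = {'a': 78, 'b': 41, 'c': 72}

{'a': 78, 'b': 41, 'c': 72}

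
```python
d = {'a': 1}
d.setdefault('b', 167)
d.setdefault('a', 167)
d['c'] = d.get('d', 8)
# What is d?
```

After line 1: d = {'a': 1}
After line 2 (setdefault adds 'b'=167): d = {'a': 1, 'b': 167}
After line 3 (setdefault 'a' no-op, already exists): d = {'a': 1, 'b': 167}
After line 4 (get('d', 8) returns default since 'd' not in d): d = {'a': 1, 'b': 167, 'c': 8}

{'a': 1, 'b': 167, 'c': 8}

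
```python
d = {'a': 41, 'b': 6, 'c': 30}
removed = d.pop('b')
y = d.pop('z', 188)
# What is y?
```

After line 1: d = {'a': 41, 'b': 6, 'c': 30}
After line 2 (pop 'b' returns 6): d = {'a': 41, 'c': 30}, removed = 6
After line 3 (pop 'z' missing, returns default 188): d = {'a': 41, 'c': 30}, y = 188

188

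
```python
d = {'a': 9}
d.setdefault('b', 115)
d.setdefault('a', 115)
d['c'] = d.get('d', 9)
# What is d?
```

After line 1: d = {'a': 9}
After line 2 (setdefault adds 'b'=115): d = {'a': 9, 'b': 115}
After line 3 (setdefault 'a' no-op, already exists): d = {'a': 9, 'b': 115}
After line 4 (get('d', 9) returns default since 'd' not in d): d = {'a': 9, 'b': 115, 'c': 9}

{'a': 9, 'b': 115, 'c': 9}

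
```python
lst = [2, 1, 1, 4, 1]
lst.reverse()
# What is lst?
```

[1, 4, 1, 1, 2]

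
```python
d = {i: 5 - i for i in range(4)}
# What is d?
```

{0: 5, 1: 4, 2: 3, 3: 2}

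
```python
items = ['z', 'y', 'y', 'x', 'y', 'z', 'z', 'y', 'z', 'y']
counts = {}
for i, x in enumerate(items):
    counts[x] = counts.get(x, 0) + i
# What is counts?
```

Initial: counts = {}, items = ['z', 'y', 'y', 'x', 'y', 'z', 'z', 'y', 'z', 'y']
i=0, x='z': counts = {'z': 0}
i=1, x='y': counts = {'z': 0, 'y': 1}
i=2, x='y': counts = {'z': 0, 'y': 3}
i=3, x='x': counts = {'z': 0, 'y': 3, 'x': 3}
i=4, x='y': counts = {'z': 0, 'y': 7, 'x': 3}
i=5, x='z': counts = {'z': 5, 'y': 7, 'x': 3}
i=6, x='z': counts = {'z': 11, 'y': 7, 'x': 3}
i=7, x='y': counts = {'z': 11, 'y': 14, 'x': 3}
i=8, x='z': counts = {'z': 19, 'y': 14, 'x': 3}
i=9, x='y': counts = {'z': 19, 'y': 23, 'x': 3}

{'z': 19, 'y': 23, 'x': 3}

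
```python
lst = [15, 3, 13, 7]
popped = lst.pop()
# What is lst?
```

[15, 3, 13]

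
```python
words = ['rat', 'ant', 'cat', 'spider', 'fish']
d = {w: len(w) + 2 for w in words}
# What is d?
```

{'rat': 5, 'ant': 5, 'cat': 5, 'spider': 8, 'fish': 6}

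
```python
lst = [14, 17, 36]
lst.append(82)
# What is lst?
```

[14, 17, 36, 82]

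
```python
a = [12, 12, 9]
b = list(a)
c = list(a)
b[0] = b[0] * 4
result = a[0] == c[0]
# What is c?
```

After line 1: a = [12, 12, 9]
After line 2 (b = list(a), copy): a = [12, 12, 9], b = [12, 12, 9]
After line 3 (c = list(a) is a copy, new object): c = [12, 12, 9]
After line 4 (b[0] = 12 * 4 = 48; only b mutates (copy)): a = [12, 12, 9], b = [48, 12, 9], c = [12, 12, 9]
After line 5 (a[0] = 12, c[0] = 12; result = True)

[12, 12, 9]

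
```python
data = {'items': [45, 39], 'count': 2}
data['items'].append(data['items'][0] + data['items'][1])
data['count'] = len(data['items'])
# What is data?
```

After line 1: data = {'items': [45, 39], 'count': 2}
After line 2 (append 45 + 39 = 84): data = {'items': [45, 39, 84], 'count': 2}
After line 3 (count = len(items) = 3): data = {'items': [45, 39, 84], 'count': 3}

{'items': [45, 39, 84], 'count': 3}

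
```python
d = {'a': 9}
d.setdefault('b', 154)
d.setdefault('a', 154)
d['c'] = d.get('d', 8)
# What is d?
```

After line 1: d = {'a': 9}
After line 2 (setdefault adds 'b'=154): d = {'a': 9, 'b': 154}
After line 3 (setdefault 'a' no-op, already exists): d = {'a': 9, 'b': 154}
After line 4 (get('d', 8) returns default since 'd' not in d): d = {'a': 9, 'b': 154, 'c': 8}

{'a': 9, 'b': 154, 'c': 8}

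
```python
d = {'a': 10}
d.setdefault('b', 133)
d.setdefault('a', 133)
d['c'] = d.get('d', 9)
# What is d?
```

After line 1: d = {'a': 10}
After line 2 (setdefault adds 'b'=133): d = {'a': 10, 'b': 133}
After line 3 (setdefault 'a' no-op, already exists): d = {'a': 10, 'b': 133}
After line 4 (get('d', 9) returns default since 'd' not in d): d = {'a': 10, 'b': 133, 'c': 9}

{'a': 10, 'b': 133, 'c': 9}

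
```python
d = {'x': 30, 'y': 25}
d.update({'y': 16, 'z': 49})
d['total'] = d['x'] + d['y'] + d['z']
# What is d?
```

After line 1: d = {'x': 30, 'y': 25}
After line 2 (y overwritten, z added): d = {'x': 30, 'y': 16, 'z': 49}
After line 3 (total = 30 + 16 + 49 = 95): d = {'x': 30, 'y': 16, 'z': 49, 'total': 95}

{'x': 30, 'y': 16, 'z': 49, 'total': 95}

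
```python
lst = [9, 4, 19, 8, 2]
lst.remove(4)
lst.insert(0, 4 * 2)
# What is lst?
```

After line 1: lst = [9, 4, 19, 8, 2]
After line 2 (remove first 4): lst = [9, 19, 8, 2]
After line 3 (insert 8 at index 0): lst = [8, 9, 19, 8, 2]

[8, 9, 19, 8, 2]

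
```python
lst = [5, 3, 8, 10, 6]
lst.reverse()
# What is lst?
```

[6, 10, 8, 3, 5]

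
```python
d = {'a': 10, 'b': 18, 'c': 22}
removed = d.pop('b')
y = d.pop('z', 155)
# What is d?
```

After line 1: d = {'a': 10, 'b': 18, 'c': 22}
After line 2 (pop 'b' returns 18): d = {'a': 10, 'c': 22}, removed = 18
After line 3 (pop 'z' missing, returns default 155): d = {'a': 10, 'c': 22}, y = 155

{'a': 10, 'c': 22}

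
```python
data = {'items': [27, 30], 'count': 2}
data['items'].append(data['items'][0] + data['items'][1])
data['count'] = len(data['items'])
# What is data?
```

After line 1: data = {'items': [27, 30], 'count': 2}
After line 2 (append 27 + 30 = 57): data = {'items': [27, 30, 57], 'count': 2}
After line 3 (count = len(items) = 3): data = {'items': [27, 30, 57], 'count': 3}

{'items': [27, 30, 57], 'count': 3}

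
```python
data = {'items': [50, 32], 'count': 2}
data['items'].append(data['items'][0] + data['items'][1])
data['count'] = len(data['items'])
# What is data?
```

After line 1: data = {'items': [50, 32], 'count': 2}
After line 2 (append 50 + 32 = 82): data = {'items': [50, 32, 82], 'count': 2}
After line 3 (count = len(items) = 3): data = {'items': [50, 32, 82], 'count': 3}

{'items': [50, 32, 82], 'count': 3}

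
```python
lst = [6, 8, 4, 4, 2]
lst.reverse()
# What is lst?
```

[2, 4, 4, 8, 6]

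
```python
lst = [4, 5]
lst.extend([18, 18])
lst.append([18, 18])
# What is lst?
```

After line 1: lst = [4, 5]
After line 2 (extend unpacks [18, 18]): lst = [4, 5, 18, 18]
After line 3 (append adds [18, 18] as single element): lst = [4, 5, 18, 18, [18, 18]]

[4, 5, 18, 18, [18, 18]]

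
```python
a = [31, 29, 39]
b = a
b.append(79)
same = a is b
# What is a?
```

After line 1: a = [31, 29, 39]
After line 2 (b = a is an alias, same object): a = [31, 29, 39], b = [31, 29, 39]
After line 3 (b.append mutates the shared list): a = [31, 29, 39, 79], b = [31, 29, 39, 79]
After line 4 (same = a is b; same object -> True): same = True

[31, 29, 39, 79]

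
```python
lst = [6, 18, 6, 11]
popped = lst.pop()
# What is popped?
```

11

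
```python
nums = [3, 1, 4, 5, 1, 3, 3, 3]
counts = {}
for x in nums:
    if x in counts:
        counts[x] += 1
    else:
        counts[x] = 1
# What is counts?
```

Initial: counts = {}, nums = [3, 1, 4, 5, 1, 3, 3, 3]
See 3: counts = {3: 1}
See 1: counts = {3: 1, 1: 1}
See 4: counts = {3: 1, 1: 1, 4: 1}
See 5: counts = {3: 1, 1: 1, 4: 1, 5: 1}
See 1: counts = {3: 1, 1: 2, 4: 1, 5: 1}
See 3: counts = {3: 2, 1: 2, 4: 1, 5: 1}
See 3: counts = {3: 3, 1: 2, 4: 1, 5: 1}
See 3: counts = {3: 4, 1: 2, 4: 1, 5: 1}

{3: 4, 1: 2, 4: 1, 5: 1}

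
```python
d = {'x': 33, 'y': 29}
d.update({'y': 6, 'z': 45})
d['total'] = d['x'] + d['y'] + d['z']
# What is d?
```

After line 1: d = {'x': 33, 'y': 29}
After line 2 (y overwritten, z added): d = {'x': 33, 'y': 6, 'z': 45}
After line 3 (total = 33 + 6 + 45 = 84): d = {'x': 33, 'y': 6, 'z': 45, 'total': 84}

{'x': 33, 'y': 6, 'z': 45, 'total': 84}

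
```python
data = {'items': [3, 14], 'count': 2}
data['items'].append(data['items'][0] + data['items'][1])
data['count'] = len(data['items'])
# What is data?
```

After line 1: data = {'items': [3, 14], 'count': 2}
After line 2 (append 3 + 14 = 17): data = {'items': [3, 14, 17], 'count': 2}
After line 3 (count = len(items) = 3): data = {'items': [3, 14, 17], 'count': 3}

{'items': [3, 14, 17], 'count': 3}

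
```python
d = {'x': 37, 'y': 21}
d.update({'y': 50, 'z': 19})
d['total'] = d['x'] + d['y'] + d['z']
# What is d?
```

After line 1: d = {'x': 37, 'y': 21}
After line 2 (y overwritten, z added): d = {'x': 37, 'y': 50, 'z': 19}
After line 3 (total = 37 + 50 + 19 = 106): d = {'x': 37, 'y': 50, 'z': 19, 'total': 106}

{'x': 37, 'y': 50, 'z': 19, 'total': 106}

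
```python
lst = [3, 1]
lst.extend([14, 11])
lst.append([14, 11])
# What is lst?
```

After line 1: lst = [3, 1]
After line 2 (extend unpacks [14, 11]): lst = [3, 1, 14, 11]
After line 3 (append adds [14, 11] as single element): lst = [3, 1, 14, 11, [14, 11]]

[3, 1, 14, 11, [14, 11]]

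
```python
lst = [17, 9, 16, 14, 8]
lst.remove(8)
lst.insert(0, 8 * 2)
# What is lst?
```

After line 1: lst = [17, 9, 16, 14, 8]
After line 2 (remove first 8): lst = [17, 9, 16, 14]
After line 3 (insert 16 at index 0): lst = [16, 17, 9, 16, 14]

[16, 17, 9, 16, 14]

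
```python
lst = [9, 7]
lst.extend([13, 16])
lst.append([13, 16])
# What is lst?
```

After line 1: lst = [9, 7]
After line 2 (extend unpacks [13, 16]): lst = [9, 7, 13, 16]
After line 3 (append adds [13, 16] as single element): lst = [9, 7, 13, 16, [13, 16]]

[9, 7, 13, 16, [13, 16]]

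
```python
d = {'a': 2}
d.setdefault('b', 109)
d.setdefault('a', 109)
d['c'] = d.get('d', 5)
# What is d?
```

After line 1: d = {'a': 2}
After line 2 (setdefault adds 'b'=109): d = {'a': 2, 'b': 109}
After line 3 (setdefault 'a' no-op, already exists): d = {'a': 2, 'b': 109}
After line 4 (get('d', 5) returns default since 'd' not in d): d = {'a': 2, 'b': 109, 'c': 5}

{'a': 2, 'b': 109, 'c': 5}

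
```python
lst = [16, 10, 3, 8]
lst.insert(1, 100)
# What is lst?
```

[16, 100, 10, 3, 8]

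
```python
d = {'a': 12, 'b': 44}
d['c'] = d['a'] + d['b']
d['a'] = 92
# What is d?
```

After line 1: d = {'a': 12, 'b': 44}
After line 2 (d['c'] = 12 + 44): d = {'a': 12, 'b': 44, 'c': 56}
After line 3: d = {'a': 92, 'b': 44, 'c': 56}

{'a': 92, 'b': 44, 'c': 56}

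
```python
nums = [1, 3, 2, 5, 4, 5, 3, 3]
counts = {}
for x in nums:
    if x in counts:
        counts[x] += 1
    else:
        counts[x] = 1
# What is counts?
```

Initial: counts = {}, nums = [1, 3, 2, 5, 4, 5, 3, 3]
See 1: counts = {1: 1}
See 3: counts = {1: 1, 3: 1}
See 2: counts = {1: 1, 3: 1, 2: 1}
See 5: counts = {1: 1, 3: 1, 2: 1, 5: 1}
See 4: counts = {1: 1, 3: 1, 2: 1, 5: 1, 4: 1}
See 5: counts = {1: 1, 3: 1, 2: 1, 5: 2, 4: 1}
See 3: counts = {1: 1, 3: 2, 2: 1, 5: 2, 4: 1}
See 3: counts = {1: 1, 3: 3, 2: 1, 5: 2, 4: 1}

{1: 1, 3: 3, 2: 1, 5: 2, 4: 1}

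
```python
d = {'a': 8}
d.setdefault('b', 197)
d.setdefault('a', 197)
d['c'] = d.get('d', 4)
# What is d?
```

After line 1: d = {'a': 8}
After line 2 (setdefault adds 'b'=197): d = {'a': 8, 'b': 197}
After line 3 (setdefault 'a' no-op, already exists): d = {'a': 8, 'b': 197}
After line 4 (get('d', 4) returns default since 'd' not in d): d = {'a': 8, 'b': 197, 'c': 4}

{'a': 8, 'b': 197, 'c': 4}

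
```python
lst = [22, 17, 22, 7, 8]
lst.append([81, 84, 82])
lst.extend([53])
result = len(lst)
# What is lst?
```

After line 1: lst = [22, 17, 22, 7, 8]
After line 2 (append adds [81, 84, 82] as single element): lst = [22, 17, 22, 7, 8, [81, 84, 82]]
After line 3 (extend unpacks [53], adds 53): lst = [22, 17, 22, 7, 8, [81, 84, 82], 53]
After line 4: result = len(lst) = 7

[22, 17, 22, 7, 8, [81, 84, 82], 53]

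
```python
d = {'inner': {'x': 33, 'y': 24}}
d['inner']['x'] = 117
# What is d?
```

After line 1: d = {'inner': {'x': 33, 'y': 24}}
After line 2 (inner x overwritten): d = {'inner': {'x': 117, 'y': 24}}

{'inner': {'x': 117, 'y': 24}}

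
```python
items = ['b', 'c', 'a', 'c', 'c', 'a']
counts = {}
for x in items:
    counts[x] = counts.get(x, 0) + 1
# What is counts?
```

Initial: counts = {}, items = ['b', 'c', 'a', 'c', 'c', 'a']
See 'b': counts = {'b': 1}
See 'c': counts = {'b': 1, 'c': 1}
See 'a': counts = {'b': 1, 'c': 1, 'a': 1}
See 'c': counts = {'b': 1, 'c': 2, 'a': 1}
See 'c': counts = {'b': 1, 'c': 3, 'a': 1}
See 'a': counts = {'b': 1, 'c': 3, 'a': 2}

{'b': 1, 'c': 3, 'a': 2}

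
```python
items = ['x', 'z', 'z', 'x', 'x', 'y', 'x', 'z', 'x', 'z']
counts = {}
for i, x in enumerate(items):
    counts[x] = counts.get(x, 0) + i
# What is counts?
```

Initial: counts = {}, items = ['x', 'z', 'z', 'x', 'x', 'y', 'x', 'z', 'x', 'z']
i=0, x='x': counts = {'x': 0}
i=1, x='z': counts = {'x': 0, 'z': 1}
i=2, x='z': counts = {'x': 0, 'z': 3}
i=3, x='x': counts = {'x': 3, 'z': 3}
i=4, x='x': counts = {'x': 7, 'z': 3}
i=5, x='y': counts = {'x': 7, 'z': 3, 'y': 5}
i=6, x='x': counts = {'x': 13, 'z': 3, 'y': 5}
i=7, x='z': counts = {'x': 13, 'z': 10, 'y': 5}
i=8, x='x': counts = {'x': 21, 'z': 10, 'y': 5}
i=9, x='z': counts = {'x': 21, 'z': 19, 'y': 5}

{'x': 21, 'z': 19, 'y': 5}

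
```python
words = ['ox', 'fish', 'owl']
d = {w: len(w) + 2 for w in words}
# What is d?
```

{'ox': 4, 'fish': 6, 'owl': 5}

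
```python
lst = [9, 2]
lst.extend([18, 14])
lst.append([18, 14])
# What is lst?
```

After line 1: lst = [9, 2]
After line 2 (extend unpacks [18, 14]): lst = [9, 2, 18, 14]
After line 3 (append adds [18, 14] as single element): lst = [9, 2, 18, 14, [18, 14]]

[9, 2, 18, 14, [18, 14]]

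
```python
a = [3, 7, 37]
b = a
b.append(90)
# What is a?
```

After line 1: a = [3, 7, 37]
After line 2 (b = a is an alias, same object): a = [3, 7, 37], b = [3, 7, 37]
After line 3 (b.append mutates the shared list): a = [3, 7, 37, 90], b = [3, 7, 37, 90]

[3, 7, 37, 90]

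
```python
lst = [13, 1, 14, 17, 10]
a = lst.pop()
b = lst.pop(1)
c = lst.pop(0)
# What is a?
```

After line 1: lst = [13, 1, 14, 17, 10]
After line 2 (pop() -> a = 10): lst = [13, 1, 14, 17]
After line 3 (pop(1) -> b = 1): lst = [13, 14, 17]
After line 4 (pop(0) -> c = 13): lst = [14, 17]

10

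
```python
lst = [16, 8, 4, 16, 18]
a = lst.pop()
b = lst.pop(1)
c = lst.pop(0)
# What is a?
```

After line 1: lst = [16, 8, 4, 16, 18]
After line 2 (pop() -> a = 18): lst = [16, 8, 4, 16]
After line 3 (pop(1) -> b = 8): lst = [16, 4, 16]
After line 4 (pop(0) -> c = 16): lst = [4, 16]

18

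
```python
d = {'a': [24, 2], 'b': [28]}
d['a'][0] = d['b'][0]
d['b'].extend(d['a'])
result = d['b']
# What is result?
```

After line 1: d = {'a': [24, 2], 'b': [28]}
After line 2 (a[0] = b[0] = 28): d = {'a': [28, 2], 'b': [28]}
After line 3 (b.extend(a) appends [28, 2]): d = {'a': [28, 2], 'b': [28, 28, 2]}
After line 4: result = d['b'] = [28, 28, 2]

[28, 28, 2]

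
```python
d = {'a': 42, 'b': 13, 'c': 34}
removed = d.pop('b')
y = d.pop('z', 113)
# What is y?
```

After line 1: d = {'a': 42, 'b': 13, 'c': 34}
After line 2 (pop 'b' returns 13): d = {'a': 42, 'c': 34}, removed = 13
After line 3 (pop 'z' missing, returns default 113): d = {'a': 42, 'c': 34}, y = 113

113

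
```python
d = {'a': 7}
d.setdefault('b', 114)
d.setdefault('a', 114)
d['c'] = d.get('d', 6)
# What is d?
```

After line 1: d = {'a': 7}
After line 2 (setdefault adds 'b'=114): d = {'a': 7, 'b': 114}
After line 3 (setdefault 'a' no-op, already exists): d = {'a': 7, 'b': 114}
After line 4 (get('d', 6) returns default since 'd' not in d): d = {'a': 7, 'b': 114, 'c': 6}

{'a': 7, 'b': 114, 'c': 6}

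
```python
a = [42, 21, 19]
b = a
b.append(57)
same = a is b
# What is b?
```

After line 1: a = [42, 21, 19]
After line 2 (b = a is an alias, same object): a = [42, 21, 19], b = [42, 21, 19]
After line 3 (b.append mutates the shared list): a = [42, 21, 19, 57], b = [42, 21, 19, 57]
After line 4 (same = a is b; same object -> True): same = True

[42, 21, 19, 57]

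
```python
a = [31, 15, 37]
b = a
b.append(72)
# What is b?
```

After line 1: a = [31, 15, 37]
After line 2 (b = a is an alias, same object): a = [31, 15, 37], b = [31, 15, 37]
After line 3 (b.append mutates the shared list): a = [31, 15, 37, 72], b = [31, 15, 37, 72]

[31, 15, 37, 72]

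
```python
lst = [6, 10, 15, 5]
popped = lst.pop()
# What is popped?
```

5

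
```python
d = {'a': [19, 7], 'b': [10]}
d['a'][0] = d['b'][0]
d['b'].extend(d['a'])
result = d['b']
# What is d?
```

After line 1: d = {'a': [19, 7], 'b': [10]}
After line 2 (a[0] = b[0] = 10): d = {'a': [10, 7], 'b': [10]}
After line 3 (b.extend(a) appends [10, 7]): d = {'a': [10, 7], 'b': [10, 10, 7]}
After line 4: result = d['b'] = [10, 10, 7]

{'a': [10, 7], 'b': [10, 10, 7]}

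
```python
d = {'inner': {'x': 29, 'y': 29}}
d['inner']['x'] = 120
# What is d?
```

After line 1: d = {'inner': {'x': 29, 'y': 29}}
After line 2 (inner x overwritten): d = {'inner': {'x': 120, 'y': 29}}

{'inner': {'x': 120, 'y': 29}}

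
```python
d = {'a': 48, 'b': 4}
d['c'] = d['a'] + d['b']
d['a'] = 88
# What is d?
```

After line 1: d = {'a': 48, 'b': 4}
After line 2 (d['c'] = 48 + 4): d = {'a': 48, 'b': 4, 'c': 52}
After line 3: d = {'a': 88, 'b': 4, 'c': 52}

{'a': 88, 'b': 4, 'c': 52}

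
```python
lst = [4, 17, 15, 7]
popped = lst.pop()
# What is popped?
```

7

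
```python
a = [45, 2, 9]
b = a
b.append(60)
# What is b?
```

After line 1: a = [45, 2, 9]
After line 2 (b = a is an alias, same object): a = [45, 2, 9], b = [45, 2, 9]
After line 3 (b.append mutates the shared list): a = [45, 2, 9, 60], b = [45, 2, 9, 60]

[45, 2, 9, 60]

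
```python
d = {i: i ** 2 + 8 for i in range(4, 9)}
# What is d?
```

{4: 24, 5: 33, 6: 44, 7: 57, 8: 72}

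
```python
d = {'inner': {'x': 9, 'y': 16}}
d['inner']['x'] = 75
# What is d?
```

After line 1: d = {'inner': {'x': 9, 'y': 16}}
After line 2 (inner x overwritten): d = {'inner': {'x': 75, 'y': 16}}

{'inner': {'x': 75, 'y': 16}}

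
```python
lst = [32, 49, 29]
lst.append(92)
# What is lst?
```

[32, 49, 29, 92]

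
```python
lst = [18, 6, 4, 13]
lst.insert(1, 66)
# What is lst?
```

[18, 66, 6, 4, 13]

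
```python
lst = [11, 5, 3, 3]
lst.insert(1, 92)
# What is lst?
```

[11, 92, 5, 3, 3]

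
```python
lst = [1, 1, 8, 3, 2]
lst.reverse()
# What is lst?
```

[2, 3, 8, 1, 1]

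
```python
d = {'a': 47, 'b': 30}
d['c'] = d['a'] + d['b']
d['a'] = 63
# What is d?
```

After line 1: d = {'a': 47, 'b': 30}
After line 2 (d['c'] = 47 + 30): d = {'a': 47, 'b': 30, 'c': 77}
After line 3: d = {'a': 63, 'b': 30, 'c': 77}

{'a': 63, 'b': 30, 'c': 77}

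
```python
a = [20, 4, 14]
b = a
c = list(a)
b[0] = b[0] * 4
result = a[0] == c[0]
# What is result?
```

After line 1: a = [20, 4, 14]
After line 2 (b = a, alias): a = [20, 4, 14], b = [20, 4, 14]
After line 3 (c = list(a) is a copy, new object): c = [20, 4, 14]
After line 4 (b[0] = 20 * 4 = 80; mutates shared a/b): a = b = [80, 4, 14], c = [20, 4, 14]
After line 5 (a[0] = 80, c[0] = 20; result = False)

False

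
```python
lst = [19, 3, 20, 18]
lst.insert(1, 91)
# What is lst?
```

[19, 91, 3, 20, 18]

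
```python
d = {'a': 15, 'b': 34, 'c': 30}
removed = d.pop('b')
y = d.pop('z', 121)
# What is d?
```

After line 1: d = {'a': 15, 'b': 34, 'c': 30}
After line 2 (pop 'b' returns 34): d = {'a': 15, 'c': 30}, removed = 34
After line 3 (pop 'z' missing, returns default 121): d = {'a': 15, 'c': 30}, y = 121

{'a': 15, 'c': 30}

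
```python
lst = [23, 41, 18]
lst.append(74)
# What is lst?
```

[23, 41, 18, 74]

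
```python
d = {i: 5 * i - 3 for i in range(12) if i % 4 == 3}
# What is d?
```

{3: 12, 7: 32, 11: 52}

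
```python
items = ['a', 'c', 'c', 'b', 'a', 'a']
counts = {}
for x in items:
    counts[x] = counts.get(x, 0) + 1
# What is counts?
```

Initial: counts = {}, items = ['a', 'c', 'c', 'b', 'a', 'a']
See 'a': counts = {'a': 1}
See 'c': counts = {'a': 1, 'c': 1}
See 'c': counts = {'a': 1, 'c': 2}
See 'b': counts = {'a': 1, 'c': 2, 'b': 1}
See 'a': counts = {'a': 2, 'c': 2, 'b': 1}
See 'a': counts = {'a': 3, 'c': 2, 'b': 1}

{'a': 3, 'c': 2, 'b': 1}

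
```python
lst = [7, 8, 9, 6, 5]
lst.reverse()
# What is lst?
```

[5, 6, 9, 8, 7]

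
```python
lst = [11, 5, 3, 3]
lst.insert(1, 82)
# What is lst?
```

[11, 82, 5, 3, 3]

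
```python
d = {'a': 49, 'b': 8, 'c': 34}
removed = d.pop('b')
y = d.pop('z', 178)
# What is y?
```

After line 1: d = {'a': 49, 'b': 8, 'c': 34}
After line 2 (pop 'b' returns 8): d = {'a': 49, 'c': 34}, removed = 8
After line 3 (pop 'z' missing, returns default 178): d = {'a': 49, 'c': 34}, y = 178

178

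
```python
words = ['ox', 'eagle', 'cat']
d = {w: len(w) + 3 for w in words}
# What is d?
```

{'ox': 5, 'eagle': 8, 'cat': 6}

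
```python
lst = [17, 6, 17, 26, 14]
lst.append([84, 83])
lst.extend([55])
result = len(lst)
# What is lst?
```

After line 1: lst = [17, 6, 17, 26, 14]
After line 2 (append adds [84, 83] as single element): lst = [17, 6, 17, 26, 14, [84, 83]]
After line 3 (extend unpacks [55], adds 55): lst = [17, 6, 17, 26, 14, [84, 83], 55]
After line 4: result = len(lst) = 7

[17, 6, 17, 26, 14, [84, 83], 55]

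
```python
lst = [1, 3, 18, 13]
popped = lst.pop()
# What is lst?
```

[1, 3, 18]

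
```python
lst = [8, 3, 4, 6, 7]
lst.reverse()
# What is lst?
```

[7, 6, 4, 3, 8]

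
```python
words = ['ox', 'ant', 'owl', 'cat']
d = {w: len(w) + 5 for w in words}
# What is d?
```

{'ox': 7, 'ant': 8, 'owl': 8, 'cat': 8}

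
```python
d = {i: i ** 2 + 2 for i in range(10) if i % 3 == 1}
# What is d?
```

{1: 3, 4: 18, 7: 51}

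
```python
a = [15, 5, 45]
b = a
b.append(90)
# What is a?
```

After line 1: a = [15, 5, 45]
After line 2 (b = a is an alias, same object): a = [15, 5, 45], b = [15, 5, 45]
After line 3 (b.append mutates the shared list): a = [15, 5, 45, 90], b = [15, 5, 45, 90]

[15, 5, 45, 90]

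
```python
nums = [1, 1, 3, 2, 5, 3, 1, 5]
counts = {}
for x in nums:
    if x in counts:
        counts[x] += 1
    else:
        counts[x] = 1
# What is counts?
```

Initial: counts = {}, nums = [1, 1, 3, 2, 5, 3, 1, 5]
See 1: counts = {1: 1}
See 1: counts = {1: 2}
See 3: counts = {1: 2, 3: 1}
See 2: counts = {1: 2, 3: 1, 2: 1}
See 5: counts = {1: 2, 3: 1, 2: 1, 5: 1}
See 3: counts = {1: 2, 3: 2, 2: 1, 5: 1}
See 1: counts = {1: 3, 3: 2, 2: 1, 5: 1}
See 5: counts = {1: 3, 3: 2, 2: 1, 5: 2}

{1: 3, 3: 2, 2: 1, 5: 2}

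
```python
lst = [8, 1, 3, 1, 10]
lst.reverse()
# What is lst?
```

[10, 1, 3, 1, 8]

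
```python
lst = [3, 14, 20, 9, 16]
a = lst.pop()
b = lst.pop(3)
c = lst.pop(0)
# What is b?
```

After line 1: lst = [3, 14, 20, 9, 16]
After line 2 (pop() -> a = 16): lst = [3, 14, 20, 9]
After line 3 (pop(3) -> b = 9): lst = [3, 14, 20]
After line 4 (pop(0) -> c = 3): lst = [14, 20]

9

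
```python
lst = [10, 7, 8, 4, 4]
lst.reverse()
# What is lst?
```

[4, 4, 8, 7, 10]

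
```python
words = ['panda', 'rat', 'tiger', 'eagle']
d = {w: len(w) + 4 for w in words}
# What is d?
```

{'panda': 9, 'rat': 7, 'tiger': 9, 'eagle': 9}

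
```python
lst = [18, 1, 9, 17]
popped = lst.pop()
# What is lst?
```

[18, 1, 9]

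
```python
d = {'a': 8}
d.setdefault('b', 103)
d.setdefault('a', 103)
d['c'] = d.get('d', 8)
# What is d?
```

After line 1: d = {'a': 8}
After line 2 (setdefault adds 'b'=103): d = {'a': 8, 'b': 103}
After line 3 (setdefault 'a' no-op, already exists): d = {'a': 8, 'b': 103}
After line 4 (get('d', 8) returns default since 'd' not in d): d = {'a': 8, 'b': 103, 'c': 8}

{'a': 8, 'b': 103, 'c': 8}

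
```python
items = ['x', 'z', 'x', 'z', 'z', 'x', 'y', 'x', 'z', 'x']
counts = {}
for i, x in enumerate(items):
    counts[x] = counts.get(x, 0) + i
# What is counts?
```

Initial: counts = {}, items = ['x', 'z', 'x', 'z', 'z', 'x', 'y', 'x', 'z', 'x']
i=0, x='x': counts = {'x': 0}
i=1, x='z': counts = {'x': 0, 'z': 1}
i=2, x='x': counts = {'x': 2, 'z': 1}
i=3, x='z': counts = {'x': 2, 'z': 4}
i=4, x='z': counts = {'x': 2, 'z': 8}
i=5, x='x': counts = {'x': 7, 'z': 8}
i=6, x='y': counts = {'x': 7, 'z': 8, 'y': 6}
i=7, x='x': counts = {'x': 14, 'z': 8, 'y': 6}
i=8, x='z': counts = {'x': 14, 'z': 16, 'y': 6}
i=9, x='x': counts = {'x': 23, 'z': 16, 'y': 6}

{'x': 23, 'z': 16, 'y': 6}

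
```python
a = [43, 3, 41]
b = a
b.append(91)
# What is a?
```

After line 1: a = [43, 3, 41]
After line 2 (b = a is an alias, same object): a = [43, 3, 41], b = [43, 3, 41]
After line 3 (b.append mutates the shared list): a = [43, 3, 41, 91], b = [43, 3, 41, 91]

[43, 3, 41, 91]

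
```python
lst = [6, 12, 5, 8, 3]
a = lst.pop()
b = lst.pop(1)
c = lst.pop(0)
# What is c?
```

After line 1: lst = [6, 12, 5, 8, 3]
After line 2 (pop() -> a = 3): lst = [6, 12, 5, 8]
After line 3 (pop(1) -> b = 12): lst = [6, 5, 8]
After line 4 (pop(0) -> c = 6): lst = [5, 8]

6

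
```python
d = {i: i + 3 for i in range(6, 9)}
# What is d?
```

{6: 9, 7: 10, 8: 11}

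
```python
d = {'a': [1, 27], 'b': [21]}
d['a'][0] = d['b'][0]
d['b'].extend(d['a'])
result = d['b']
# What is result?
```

After line 1: d = {'a': [1, 27], 'b': [21]}
After line 2 (a[0] = b[0] = 21): d = {'a': [21, 27], 'b': [21]}
After line 3 (b.extend(a) appends [21, 27]): d = {'a': [21, 27], 'b': [21, 21, 27]}
After line 4: result = d['b'] = [21, 21, 27]

[21, 21, 27]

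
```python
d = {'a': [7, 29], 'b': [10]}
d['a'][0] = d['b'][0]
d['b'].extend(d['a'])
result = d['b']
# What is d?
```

After line 1: d = {'a': [7, 29], 'b': [10]}
After line 2 (a[0] = b[0] = 10): d = {'a': [10, 29], 'b': [10]}
After line 3 (b.extend(a) appends [10, 29]): d = {'a': [10, 29], 'b': [10, 10, 29]}
After line 4: result = d['b'] = [10, 10, 29]

{'a': [10, 29], 'b': [10, 10, 29]}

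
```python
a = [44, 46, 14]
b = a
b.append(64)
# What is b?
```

After line 1: a = [44, 46, 14]
After line 2 (b = a is an alias, same object): a = [44, 46, 14], b = [44, 46, 14]
After line 3 (b.append mutates the shared list): a = [44, 46, 14, 64], b = [44, 46, 14, 64]

[44, 46, 14, 64]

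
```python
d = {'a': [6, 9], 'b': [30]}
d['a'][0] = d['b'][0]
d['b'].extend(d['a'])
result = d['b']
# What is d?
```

After line 1: d = {'a': [6, 9], 'b': [30]}
After line 2 (a[0] = b[0] = 30): d = {'a': [30, 9], 'b': [30]}
After line 3 (b.extend(a) appends [30, 9]): d = {'a': [30, 9], 'b': [30, 30, 9]}
After line 4: result = d['b'] = [30, 30, 9]

{'a': [30, 9], 'b': [30, 30, 9]}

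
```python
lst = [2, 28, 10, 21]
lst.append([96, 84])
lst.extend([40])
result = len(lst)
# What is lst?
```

After line 1: lst = [2, 28, 10, 21]
After line 2 (append adds [96, 84] as single element): lst = [2, 28, 10, 21, [96, 84]]
After line 3 (extend unpacks [40], adds 40): lst = [2, 28, 10, 21, [96, 84], 40]
After line 4: result = len(lst) = 6

[2, 28, 10, 21, [96, 84], 40]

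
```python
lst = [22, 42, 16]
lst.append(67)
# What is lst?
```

[22, 42, 16, 67]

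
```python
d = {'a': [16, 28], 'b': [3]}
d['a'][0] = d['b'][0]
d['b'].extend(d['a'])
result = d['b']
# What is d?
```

After line 1: d = {'a': [16, 28], 'b': [3]}
After line 2 (a[0] = b[0] = 3): d = {'a': [3, 28], 'b': [3]}
After line 3 (b.extend(a) appends [3, 28]): d = {'a': [3, 28], 'b': [3, 3, 28]}
After line 4: result = d['b'] = [3, 3, 28]

{'a': [3, 28], 'b': [3, 3, 28]}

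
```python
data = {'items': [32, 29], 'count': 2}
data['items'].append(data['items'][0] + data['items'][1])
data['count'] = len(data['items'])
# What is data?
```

After line 1: data = {'items': [32, 29], 'count': 2}
After line 2 (append 32 + 29 = 61): data = {'items': [32, 29, 61], 'count': 2}
After line 3 (count = len(items) = 3): data = {'items': [32, 29, 61], 'count': 3}

{'items': [32, 29, 61], 'count': 3}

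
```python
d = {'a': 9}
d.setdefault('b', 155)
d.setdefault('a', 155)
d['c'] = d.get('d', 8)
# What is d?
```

After line 1: d = {'a': 9}
After line 2 (setdefault adds 'b'=155): d = {'a': 9, 'b': 155}
After line 3 (setdefault 'a' no-op, already exists): d = {'a': 9, 'b': 155}
After line 4 (get('d', 8) returns default since 'd' not in d): d = {'a': 9, 'b': 155, 'c': 8}

{'a': 9, 'b': 155, 'c': 8}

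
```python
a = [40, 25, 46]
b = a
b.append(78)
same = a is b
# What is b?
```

After line 1: a = [40, 25, 46]
After line 2 (b = a is an alias, same object): a = [40, 25, 46], b = [40, 25, 46]
After line 3 (b.append mutates the shared list): a = [40, 25, 46, 78], b = [40, 25, 46, 78]
After line 4 (same = a is b; same object -> True): same = True

[40, 25, 46, 78]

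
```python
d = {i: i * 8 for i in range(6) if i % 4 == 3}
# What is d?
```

{3: 24}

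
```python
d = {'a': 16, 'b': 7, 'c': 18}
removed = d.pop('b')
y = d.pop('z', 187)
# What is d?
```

After line 1: d = {'a': 16, 'b': 7, 'c': 18}
After line 2 (pop 'b' returns 7): d = {'a': 16, 'c': 18}, removed = 7
After line 3 (pop 'z' missing, returns default 187): d = {'a': 16, 'c': 18}, y = 187

{'a': 16, 'c': 18}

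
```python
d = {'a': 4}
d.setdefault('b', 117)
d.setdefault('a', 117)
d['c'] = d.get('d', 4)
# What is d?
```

After line 1: d = {'a': 4}
After line 2 (setdefault adds 'b'=117): d = {'a': 4, 'b': 117}
After line 3 (setdefault 'a' no-op, already exists): d = {'a': 4, 'b': 117}
After line 4 (get('d', 4) returns default since 'd' not in d): d = {'a': 4, 'b': 117, 'c': 4}

{'a': 4, 'b': 117, 'c': 4}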